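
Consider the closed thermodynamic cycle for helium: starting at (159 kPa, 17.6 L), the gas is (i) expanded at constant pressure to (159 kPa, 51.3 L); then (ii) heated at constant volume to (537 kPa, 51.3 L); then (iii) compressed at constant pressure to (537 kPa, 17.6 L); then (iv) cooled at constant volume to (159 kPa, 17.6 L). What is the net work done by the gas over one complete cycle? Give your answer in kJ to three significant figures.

Constant-volume legs do no work.
W(i) = (159)(51.3 − 17.6) = 5358 J; W(iii) = (537)(17.6 − 51.3) = -18097 J.
W_net = 5358 − 18097 = -12739 J (the counter-clockwise enclosed area).

W_net ≈ -12.7 kJ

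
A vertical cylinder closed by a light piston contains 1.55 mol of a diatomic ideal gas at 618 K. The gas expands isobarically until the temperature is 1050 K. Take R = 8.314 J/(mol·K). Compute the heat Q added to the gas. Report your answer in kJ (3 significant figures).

Isobaric: W = nRΔT = (1.55)(8.314)(432) = 5567 J.
ΔU = nCᵥΔT with Cᵥ = 5R/2: ΔU = (1.55)(20.79)(432) = 13918 J.
Q = ΔU + W = 13918 + 5567 = 19485 J.

Q ≈ 19.5 kJ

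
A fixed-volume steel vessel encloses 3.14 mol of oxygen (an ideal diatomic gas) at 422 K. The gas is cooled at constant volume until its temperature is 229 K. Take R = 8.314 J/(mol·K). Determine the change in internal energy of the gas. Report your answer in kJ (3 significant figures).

Constant volume ⇒ W = 0, so Q = ΔU = nCᵥΔT with Cᵥ = 5R/2 = 20.79 J/(mol·K).
ΔU = (3.14)(20.79)(229 − 422) = -12596 J.

ΔU ≈ -12.6 kJ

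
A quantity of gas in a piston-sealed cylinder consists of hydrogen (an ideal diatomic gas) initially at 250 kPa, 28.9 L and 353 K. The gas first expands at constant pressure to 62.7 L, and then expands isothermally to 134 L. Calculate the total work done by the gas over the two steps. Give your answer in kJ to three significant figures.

W_total ≈ 20.4 kJ

Step 1 (isobaric): W = PΔV = (250 kPa)(62.7 − 28.9 L) = 8450 J.
After step 1: P = 250 kPa, V = 62.7 L, T = 765.9 K.
Step 2 (isothermal): W = P₁V₁ ln(V₂/V₁) = (15675) ln(134/62.7) = 11905 J.
W_total = 8450 + 11905 = 20355 J.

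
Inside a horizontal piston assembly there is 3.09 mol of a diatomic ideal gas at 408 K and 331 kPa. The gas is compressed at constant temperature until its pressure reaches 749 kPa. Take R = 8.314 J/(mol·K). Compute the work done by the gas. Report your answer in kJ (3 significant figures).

W ≈ -8.56 kJ

Isothermal process: W = nRT ln(V₂/V₁) = nRT ln(P₁/P₂).
W = (3.09)(8.314)(408) × ln(331/749)
  = 10482 × ln(0.4419) = 10482 × -0.8166
W_by_gas = -8560 J.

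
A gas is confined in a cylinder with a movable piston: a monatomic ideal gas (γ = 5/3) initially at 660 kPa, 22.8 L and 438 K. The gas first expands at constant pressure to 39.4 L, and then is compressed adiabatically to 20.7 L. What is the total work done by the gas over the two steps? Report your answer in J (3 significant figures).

Step 1 (isobaric): W = PΔV = (660 kPa)(39.4 − 22.8 L) = 10956 J.
After step 1: P = 660 kPa, V = 39.4 L, T = 756.9 K.
Step 2 (adiabatic): W = (P₁V₁ − P₂V₂)/(γ−1) = (26004 − 39938)/0.667 = -20902 J.
W_total = 10956 − 20902 = -9946 J.

W_total ≈ -9950 J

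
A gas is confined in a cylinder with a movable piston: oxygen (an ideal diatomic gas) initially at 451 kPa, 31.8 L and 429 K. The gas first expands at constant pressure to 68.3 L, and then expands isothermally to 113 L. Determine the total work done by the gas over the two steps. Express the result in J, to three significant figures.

W_total ≈ 32000 J

Step 1 (isobaric): W = PΔV = (451 kPa)(68.3 − 31.8 L) = 16462 J.
After step 1: P = 451 kPa, V = 68.3 L, T = 921.4 K.
Step 2 (isothermal): W = P₁V₁ ln(V₂/V₁) = (30803) ln(113/68.3) = 15509 J.
W_total = 16462 + 15509 = 31970 J.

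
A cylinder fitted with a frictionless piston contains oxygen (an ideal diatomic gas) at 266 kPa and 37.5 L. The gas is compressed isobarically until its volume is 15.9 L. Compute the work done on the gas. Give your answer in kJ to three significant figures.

W ≈ 5.75 kJ

Isobaric: W = P ΔV.
W = (266 kPa)(15.9 − 37.5 L) = (266)(-21.6) = -5746 J.
Work on gas = −W_by = 5746 J.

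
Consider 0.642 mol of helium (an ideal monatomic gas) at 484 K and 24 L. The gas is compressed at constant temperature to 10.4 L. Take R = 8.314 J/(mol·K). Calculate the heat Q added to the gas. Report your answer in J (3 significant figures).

Q ≈ -2160 J

Isothermal ⇒ ΔU = 0, so Q = W = nRT ln(V₂/V₁).
Q = (0.642)(8.314)(484) ln(10.4/24) = 2583 × -0.8362 = -2160 J.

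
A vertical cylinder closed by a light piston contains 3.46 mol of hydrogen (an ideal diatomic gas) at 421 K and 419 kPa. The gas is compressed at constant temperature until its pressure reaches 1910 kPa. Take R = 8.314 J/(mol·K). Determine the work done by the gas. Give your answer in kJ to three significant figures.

Isothermal process: W = nRT ln(V₂/V₁) = nRT ln(P₁/P₂).
W = (3.46)(8.314)(421) × ln(419/1910)
  = 12111 × ln(0.2194) = 12111 × -1.517
W_by_gas = -18372 J.

W ≈ -18.4 kJ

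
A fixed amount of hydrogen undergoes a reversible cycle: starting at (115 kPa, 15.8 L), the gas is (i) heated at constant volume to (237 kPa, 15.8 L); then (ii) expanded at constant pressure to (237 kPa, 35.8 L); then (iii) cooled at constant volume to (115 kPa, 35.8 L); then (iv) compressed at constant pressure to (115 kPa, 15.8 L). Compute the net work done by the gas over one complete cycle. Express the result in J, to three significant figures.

W_net ≈ 2440 J

Constant-volume legs do no work.
W(ii) = (237)(35.8 − 15.8) = 4740 J; W(iv) = (115)(15.8 − 35.8) = -2300 J.
W_net = 4740 − 2300 = 2440 J (the clockwise enclosed area).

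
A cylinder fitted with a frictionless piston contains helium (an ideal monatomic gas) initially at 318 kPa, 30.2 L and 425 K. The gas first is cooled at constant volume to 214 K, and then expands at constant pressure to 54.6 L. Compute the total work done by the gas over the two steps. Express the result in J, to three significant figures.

W_total ≈ 3910 J

Step 1 (isochoric): W = 0 (constant volume).
After step 1: P = 160.1 kPa (V unchanged).
Step 2 (isobaric): W = PΔV = (160.1 kPa)(54.6 − 30.2 L) = 3907 J.
W_total = 0 + 3907 = 3907 J.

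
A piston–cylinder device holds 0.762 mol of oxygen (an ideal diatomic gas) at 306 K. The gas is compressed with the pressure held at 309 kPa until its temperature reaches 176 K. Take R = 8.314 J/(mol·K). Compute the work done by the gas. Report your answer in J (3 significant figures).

Isobaric: W = P ΔV = nR ΔT.
W = (0.762)(8.314)(176 − 306) = -823.6 J.

W ≈ -824 J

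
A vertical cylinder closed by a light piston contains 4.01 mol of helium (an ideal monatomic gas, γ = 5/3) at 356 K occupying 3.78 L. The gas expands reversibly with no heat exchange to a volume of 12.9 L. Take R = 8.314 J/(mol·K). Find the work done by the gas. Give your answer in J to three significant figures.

W ≈ 9950 J

Adiabatic: TV^(γ−1) = const with γ = 5/3.
T₂ = T₁ (V₁/V₂)^(γ−1) = 356 × (3.78/12.9)^0.667 = 356 × 0.4412 = 157.1 K.
W_by = nCᵥ(T₁ − T₂) = (4.01)(12.47)(356 − 157.1) = 9949 J.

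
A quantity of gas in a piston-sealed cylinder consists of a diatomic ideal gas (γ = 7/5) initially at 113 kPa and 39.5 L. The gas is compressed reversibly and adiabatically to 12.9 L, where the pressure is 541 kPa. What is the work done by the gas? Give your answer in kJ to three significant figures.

Adiabatic: W = (P₁V₁ − P₂V₂)/(γ − 1) with γ = 7/5.
P₁V₁ = 4464 J, P₂V₂ = 6979 J.
W = (4464 − 6979) / 0.4 = -6289 J.

W ≈ -6.29 kJ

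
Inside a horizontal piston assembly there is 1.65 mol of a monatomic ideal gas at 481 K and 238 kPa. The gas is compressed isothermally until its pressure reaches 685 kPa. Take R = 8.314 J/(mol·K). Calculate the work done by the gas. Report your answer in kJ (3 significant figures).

Isothermal process: W = nRT ln(V₂/V₁) = nRT ln(P₁/P₂).
W = (1.65)(8.314)(481) × ln(238/685)
  = 6598 × ln(0.3474) = 6598 × -1.057
W_by_gas = -6975 J.

W ≈ -6.98 kJ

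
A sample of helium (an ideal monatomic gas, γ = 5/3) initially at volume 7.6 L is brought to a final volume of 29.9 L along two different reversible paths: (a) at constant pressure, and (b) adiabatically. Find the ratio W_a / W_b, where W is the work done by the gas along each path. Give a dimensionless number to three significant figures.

W_a / W_b ≈ 3.27

Path (a) isobaric: W = P₁(V₂ − V₁) → W_a/(P₁V₁) = 2.934.
Path (b) adiabatic: W = P₁V₁(1 − (V₁/V₂)^(γ−1))/(γ−1) → W_b/(P₁V₁) = 0.8981.
W_a / W_b = 2.934 / 0.8981 = 3.267.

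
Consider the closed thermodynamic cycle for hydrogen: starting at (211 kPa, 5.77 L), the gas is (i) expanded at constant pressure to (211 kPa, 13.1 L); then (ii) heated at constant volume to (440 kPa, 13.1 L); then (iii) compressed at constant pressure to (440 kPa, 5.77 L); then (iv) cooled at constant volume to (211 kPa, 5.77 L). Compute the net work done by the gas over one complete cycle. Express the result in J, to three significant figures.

W_net ≈ -1680 J

Constant-volume legs do no work.
W(i) = (211)(13.1 − 5.77) = 1547 J; W(iii) = (440)(5.77 − 13.1) = -3225 J.
W_net = 1547 − 3225 = -1679 J (the counter-clockwise enclosed area).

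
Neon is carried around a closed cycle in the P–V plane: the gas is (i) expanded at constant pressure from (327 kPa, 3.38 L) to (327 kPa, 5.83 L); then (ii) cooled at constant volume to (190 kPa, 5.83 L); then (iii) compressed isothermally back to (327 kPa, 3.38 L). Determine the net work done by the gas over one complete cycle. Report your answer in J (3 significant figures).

W_net ≈ 197 J

Leg (i): W = PΔV = (327)(5.83 − 3.38) = 801.2 J.
Leg (ii): W = 0.
Leg (iii): W = PᵢVᵢ ln(V_f/Vᵢ) = (1108) ln(3.38/5.83) = -603.9 J.
W_net = 801.2 − 603.9 = 197.3 J.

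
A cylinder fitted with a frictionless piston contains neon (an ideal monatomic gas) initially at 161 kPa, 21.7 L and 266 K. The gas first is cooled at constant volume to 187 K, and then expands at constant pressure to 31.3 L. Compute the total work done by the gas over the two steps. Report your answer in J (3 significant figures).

Step 1 (isochoric): W = 0 (constant volume).
After step 1: P = 113.2 kPa (V unchanged).
Step 2 (isobaric): W = PΔV = (113.2 kPa)(31.3 − 21.7 L) = 1087 J.
W_total = 0 + 1087 = 1087 J.

W_total ≈ 1090 J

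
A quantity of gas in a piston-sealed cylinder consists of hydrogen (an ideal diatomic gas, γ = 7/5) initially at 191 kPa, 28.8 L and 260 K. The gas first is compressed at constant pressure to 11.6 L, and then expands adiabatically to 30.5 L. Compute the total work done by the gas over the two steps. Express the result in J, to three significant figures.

W_total ≈ -1510 J

Step 1 (isobaric): W = PΔV = (191 kPa)(11.6 − 28.8 L) = -3285 J.
After step 1: P = 191 kPa, V = 11.6 L, T = 104.7 K.
Step 2 (adiabatic): W = (P₁V₁ − P₂V₂)/(γ−1) = (2216 − 1505)/0.4 = 1776 J.
W_total = -3285 + 1776 = -1509 J.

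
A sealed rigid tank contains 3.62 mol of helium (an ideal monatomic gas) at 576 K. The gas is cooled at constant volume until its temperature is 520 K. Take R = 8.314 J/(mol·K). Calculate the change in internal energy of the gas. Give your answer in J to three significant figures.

Constant volume ⇒ W = 0, so Q = ΔU = nCᵥΔT with Cᵥ = 3R/2 = 12.47 J/(mol·K).
ΔU = (3.62)(12.47)(520 − 576) = -2528 J.

ΔU ≈ -2530 J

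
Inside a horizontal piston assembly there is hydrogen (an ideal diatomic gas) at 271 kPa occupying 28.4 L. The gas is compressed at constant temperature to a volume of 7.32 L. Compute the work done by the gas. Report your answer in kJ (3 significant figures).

Isothermal: W = nRT ln(V₂/V₁) = P₁V₁ ln(V₂/V₁).
P₁V₁ = (271 kPa)(28.4 L) = 7696 J.
W = 7696 × ln(7.32/28.4) = 7696 × -1.356
W_by_gas = -10435 J.

W ≈ -10.4 kJ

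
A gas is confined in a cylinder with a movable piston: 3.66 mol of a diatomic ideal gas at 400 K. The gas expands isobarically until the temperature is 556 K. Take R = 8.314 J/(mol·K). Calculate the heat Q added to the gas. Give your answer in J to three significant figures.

Isobaric: W = nRΔT = (3.66)(8.314)(156) = 4747 J.
ΔU = nCᵥΔT with Cᵥ = 5R/2: ΔU = (3.66)(20.79)(156) = 11867 J.
Q = ΔU + W = 11867 + 4747 = 16614 J.

Q ≈ 16600 J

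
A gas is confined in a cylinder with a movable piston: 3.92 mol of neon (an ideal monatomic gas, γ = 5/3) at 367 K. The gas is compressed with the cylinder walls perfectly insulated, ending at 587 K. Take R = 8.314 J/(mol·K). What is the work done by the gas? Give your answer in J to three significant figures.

Adiabatic ⇒ Q = 0, so W_by = −ΔU = nCᵥ(T₁ − T₂).
Cᵥ = 3R/2 = 12.47 J/(mol·K).
W = (3.92)(12.47)(367 − 587) = -10755 J.

W ≈ -10800 J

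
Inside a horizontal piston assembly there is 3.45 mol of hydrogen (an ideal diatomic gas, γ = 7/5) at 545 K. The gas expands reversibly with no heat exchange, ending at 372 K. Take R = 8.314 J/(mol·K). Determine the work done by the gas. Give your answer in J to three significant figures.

W ≈ 12400 J

Adiabatic ⇒ Q = 0, so W_by = −ΔU = nCᵥ(T₁ − T₂).
Cᵥ = 5R/2 = 20.79 J/(mol·K).
W = (3.45)(20.79)(545 − 372) = 12406 J.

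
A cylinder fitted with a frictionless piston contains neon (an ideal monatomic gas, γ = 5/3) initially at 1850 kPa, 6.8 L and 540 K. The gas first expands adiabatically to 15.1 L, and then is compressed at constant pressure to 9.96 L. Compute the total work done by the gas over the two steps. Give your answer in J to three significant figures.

W_total ≈ 5270 J

Step 1 (adiabatic): W = (P₁V₁ − P₂V₂)/(γ−1) = (12580 − 7391)/0.667 = 7784 J.
After step 1: P = 489.5 kPa, V = 15.1 L, T = 317.3 K.
Step 2 (isobaric): W = PΔV = (489.5 kPa)(9.96 − 15.1 L) = -2516 J.
W_total = 7784 − 2516 = 5268 J.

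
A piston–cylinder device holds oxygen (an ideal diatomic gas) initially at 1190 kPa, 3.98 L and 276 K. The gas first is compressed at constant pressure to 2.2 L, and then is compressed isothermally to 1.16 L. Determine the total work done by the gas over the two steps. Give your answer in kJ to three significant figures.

W_total ≈ -3.79 kJ

Step 1 (isobaric): W = PΔV = (1190 kPa)(2.2 − 3.98 L) = -2118 J.
After step 1: P = 1190 kPa, V = 2.2 L, T = 152.6 K.
Step 2 (isothermal): W = P₁V₁ ln(V₂/V₁) = (2618) ln(1.16/2.2) = -1676 J.
W_total = -2118 − 1676 = -3794 J.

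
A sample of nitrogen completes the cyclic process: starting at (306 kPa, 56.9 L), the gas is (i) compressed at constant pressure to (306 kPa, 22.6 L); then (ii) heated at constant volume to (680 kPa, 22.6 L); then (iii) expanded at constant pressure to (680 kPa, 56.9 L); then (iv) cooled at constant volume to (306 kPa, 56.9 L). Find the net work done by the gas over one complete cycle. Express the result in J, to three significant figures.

Constant-volume legs do no work.
W(i) = (306)(22.6 − 56.9) = -10496 J; W(iii) = (680)(56.9 − 22.6) = 23324 J.
W_net = -10496 + 23324 = 12828 J (the clockwise enclosed area).

W_net ≈ 12800 J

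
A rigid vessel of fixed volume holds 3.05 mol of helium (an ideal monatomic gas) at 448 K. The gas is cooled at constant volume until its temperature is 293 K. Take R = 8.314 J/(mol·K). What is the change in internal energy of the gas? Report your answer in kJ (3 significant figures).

Constant volume ⇒ W = 0, so Q = ΔU = nCᵥΔT with Cᵥ = 3R/2 = 12.47 J/(mol·K).
ΔU = (3.05)(12.47)(293 − 448) = -5896 J.

ΔU ≈ -5.90 kJ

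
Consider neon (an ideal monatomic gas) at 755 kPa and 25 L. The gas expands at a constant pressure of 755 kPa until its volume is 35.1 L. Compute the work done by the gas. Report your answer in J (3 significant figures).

Isobaric: W = P ΔV.
W = (755 kPa)(35.1 − 25 L) = (755)(10.1) = 7626 J.

W ≈ 7630 J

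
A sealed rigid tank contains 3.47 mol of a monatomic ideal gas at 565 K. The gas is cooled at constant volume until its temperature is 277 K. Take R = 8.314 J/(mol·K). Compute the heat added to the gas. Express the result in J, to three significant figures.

Constant volume ⇒ W = 0, so Q = ΔU = nCᵥΔT with Cᵥ = 3R/2 = 12.47 J/(mol·K).
ΔU = (3.47)(12.47)(277 − 565) = -12463 J.

Q ≈ -12500 J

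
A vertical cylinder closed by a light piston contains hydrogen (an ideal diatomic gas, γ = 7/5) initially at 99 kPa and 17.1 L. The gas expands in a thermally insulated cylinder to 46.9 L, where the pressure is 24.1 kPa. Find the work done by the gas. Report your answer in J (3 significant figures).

Adiabatic: W = (P₁V₁ − P₂V₂)/(γ − 1) with γ = 7/5.
P₁V₁ = 1693 J, P₂V₂ = 1130 J.
W = (1693 − 1130) / 0.4 = 1407 J.

W ≈ 1410 J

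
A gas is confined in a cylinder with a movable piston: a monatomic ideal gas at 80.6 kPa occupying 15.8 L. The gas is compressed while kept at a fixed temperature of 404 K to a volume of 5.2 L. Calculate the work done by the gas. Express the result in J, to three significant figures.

Isothermal: W = nRT ln(V₂/V₁) = P₁V₁ ln(V₂/V₁).
P₁V₁ = (80.6 kPa)(15.8 L) = 1273 J.
W = 1273 × ln(5.2/15.8) = 1273 × -1.111
W_by_gas = -1415 J.

W ≈ -1420 J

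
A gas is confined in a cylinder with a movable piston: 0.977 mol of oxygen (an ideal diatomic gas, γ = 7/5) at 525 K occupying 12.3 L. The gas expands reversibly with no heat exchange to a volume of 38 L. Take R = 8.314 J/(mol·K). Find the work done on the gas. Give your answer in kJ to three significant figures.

Adiabatic: TV^(γ−1) = const with γ = 7/5.
T₂ = T₁ (V₁/V₂)^(γ−1) = 525 × (12.3/38)^0.4 = 525 × 0.6369 = 334.4 K.
W_by = nCᵥ(T₁ − T₂) = (0.977)(20.79)(525 − 334.4) = 3871 J.
Work on gas = −W_by = -3871 J.

W ≈ -3.87 kJ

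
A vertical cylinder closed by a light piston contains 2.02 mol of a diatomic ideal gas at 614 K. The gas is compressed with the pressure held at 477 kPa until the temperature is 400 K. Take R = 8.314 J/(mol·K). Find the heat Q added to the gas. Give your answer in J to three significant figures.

Isobaric: W = nRΔT = (2.02)(8.314)(-214) = -3594 J.
ΔU = nCᵥΔT with Cᵥ = 5R/2: ΔU = (2.02)(20.79)(-214) = -8985 J.
Q = ΔU + W = -8985 − 3594 = -12579 J.

Q ≈ -12600 J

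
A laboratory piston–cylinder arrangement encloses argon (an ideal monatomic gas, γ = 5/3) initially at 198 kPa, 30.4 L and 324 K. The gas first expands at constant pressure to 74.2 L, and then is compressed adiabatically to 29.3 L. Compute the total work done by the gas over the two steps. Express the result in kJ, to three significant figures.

W_total ≈ -10.2 kJ

Step 1 (isobaric): W = PΔV = (198 kPa)(74.2 − 30.4 L) = 8672 J.
After step 1: P = 198 kPa, V = 74.2 L, T = 790.8 K.
Step 2 (adiabatic): W = (P₁V₁ − P₂V₂)/(γ−1) = (14692 − 27296)/0.667 = -18906 J.
W_total = 8672 − 18906 = -10234 J.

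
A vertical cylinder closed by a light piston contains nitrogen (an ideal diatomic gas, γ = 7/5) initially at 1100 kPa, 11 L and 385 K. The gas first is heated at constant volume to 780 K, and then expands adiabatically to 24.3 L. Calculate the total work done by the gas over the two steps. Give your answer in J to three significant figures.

Step 1 (isochoric): W = 0 (constant volume).
After step 1: P = 2229 kPa (V unchanged).
Step 2 (adiabatic): W = (P₁V₁ − P₂V₂)/(γ−1) = (24514 − 17854)/0.4 = 16651 J.
W_total = 0 + 16651 = 16651 J.

W_total ≈ 16700 J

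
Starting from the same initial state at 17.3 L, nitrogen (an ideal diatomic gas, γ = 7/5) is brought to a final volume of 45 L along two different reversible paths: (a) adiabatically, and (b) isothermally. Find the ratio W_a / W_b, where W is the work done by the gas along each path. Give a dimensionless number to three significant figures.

Path (a) adiabatic: W = P₁V₁(1 − (V₁/V₂)^(γ−1))/(γ−1) → W_a/(P₁V₁) = 0.7944.
Path (b) isothermal: W = P₁V₁ ln(V₂/V₁) → W_b/(P₁V₁) = 0.956.
W_a / W_b = 0.7944 / 0.956 = 0.831.

W_a / W_b ≈ 0.831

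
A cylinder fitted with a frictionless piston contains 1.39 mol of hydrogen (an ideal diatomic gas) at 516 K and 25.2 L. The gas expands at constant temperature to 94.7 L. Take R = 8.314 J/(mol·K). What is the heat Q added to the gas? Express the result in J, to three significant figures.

Q ≈ 7890 J

Isothermal ⇒ ΔU = 0, so Q = W = nRT ln(V₂/V₁).
Q = (1.39)(8.314)(516) ln(94.7/25.2) = 5963 × 1.324 = 7894 J.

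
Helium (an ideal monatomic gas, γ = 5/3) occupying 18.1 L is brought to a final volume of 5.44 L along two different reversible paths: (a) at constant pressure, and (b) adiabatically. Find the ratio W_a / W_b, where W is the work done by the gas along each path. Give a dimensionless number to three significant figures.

Path (a) isobaric: W = P₁(V₂ − V₁) → W_a/(P₁V₁) = -0.6994.
Path (b) adiabatic: W = P₁V₁(1 − (V₁/V₂)^(γ−1))/(γ−1) → W_b/(P₁V₁) = -1.843.
W_a / W_b = -0.6994 / -1.843 = 0.3795.

W_a / W_b ≈ 0.380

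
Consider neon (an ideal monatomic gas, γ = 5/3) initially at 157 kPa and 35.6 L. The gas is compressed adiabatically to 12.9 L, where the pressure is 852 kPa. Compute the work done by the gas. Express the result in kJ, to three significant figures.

Adiabatic: W = (P₁V₁ − P₂V₂)/(γ − 1) with γ = 5/3.
P₁V₁ = 5589 J, P₂V₂ = 10991 J.
W = (5589 − 10991) / 0.6667 = -8102 J.

W ≈ -8.10 kJ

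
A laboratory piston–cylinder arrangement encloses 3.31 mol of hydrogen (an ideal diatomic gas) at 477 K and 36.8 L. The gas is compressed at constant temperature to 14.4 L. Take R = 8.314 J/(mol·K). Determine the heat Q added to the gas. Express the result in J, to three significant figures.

Isothermal ⇒ ΔU = 0, so Q = W = nRT ln(V₂/V₁).
Q = (3.31)(8.314)(477) ln(14.4/36.8) = 13127 × -0.9383 = -12316 J.

Q ≈ -12300 J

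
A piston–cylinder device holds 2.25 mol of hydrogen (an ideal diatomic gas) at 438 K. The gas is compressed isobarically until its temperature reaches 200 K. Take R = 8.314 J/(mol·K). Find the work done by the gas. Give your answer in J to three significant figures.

Isobaric: W = P ΔV = nR ΔT.
W = (2.25)(8.314)(200 − 438) = -4452 J.

W ≈ -4450 J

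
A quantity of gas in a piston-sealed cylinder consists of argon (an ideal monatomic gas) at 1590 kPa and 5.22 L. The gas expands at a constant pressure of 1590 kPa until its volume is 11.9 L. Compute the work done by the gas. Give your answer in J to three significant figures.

Isobaric: W = P ΔV.
W = (1590 kPa)(11.9 − 5.22 L) = (1590)(6.68) = 10621 J.

W ≈ 10600 J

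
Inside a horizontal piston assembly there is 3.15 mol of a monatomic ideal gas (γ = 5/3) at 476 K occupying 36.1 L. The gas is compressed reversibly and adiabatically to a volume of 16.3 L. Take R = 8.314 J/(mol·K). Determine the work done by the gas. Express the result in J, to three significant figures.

W ≈ -13100 J

Adiabatic: TV^(γ−1) = const with γ = 5/3.
T₂ = T₁ (V₁/V₂)^(γ−1) = 476 × (36.1/16.3)^0.667 = 476 × 1.699 = 808.8 K.
W_by = nCᵥ(T₁ − T₂) = (3.15)(12.47)(476 − 808.8) = -13072 J.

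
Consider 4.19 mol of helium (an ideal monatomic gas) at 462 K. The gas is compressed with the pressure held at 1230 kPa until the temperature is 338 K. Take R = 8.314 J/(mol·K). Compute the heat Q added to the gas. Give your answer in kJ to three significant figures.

Q ≈ -10.8 kJ

Isobaric: W = nRΔT = (4.19)(8.314)(-124) = -4320 J.
ΔU = nCᵥΔT with Cᵥ = 3R/2: ΔU = (4.19)(12.47)(-124) = -6479 J.
Q = ΔU + W = -6479 − 4320 = -10799 J.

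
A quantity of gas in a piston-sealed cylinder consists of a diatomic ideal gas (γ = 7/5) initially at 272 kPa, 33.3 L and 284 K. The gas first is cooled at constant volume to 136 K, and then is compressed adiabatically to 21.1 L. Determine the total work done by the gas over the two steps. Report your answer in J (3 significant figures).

Step 1 (isochoric): W = 0 (constant volume).
After step 1: P = 130.3 kPa (V unchanged).
Step 2 (adiabatic): W = (P₁V₁ − P₂V₂)/(γ−1) = (4337 − 5206)/0.4 = -2171 J.
W_total = 0 − 2171 = -2171 J.

W_total ≈ -2170 J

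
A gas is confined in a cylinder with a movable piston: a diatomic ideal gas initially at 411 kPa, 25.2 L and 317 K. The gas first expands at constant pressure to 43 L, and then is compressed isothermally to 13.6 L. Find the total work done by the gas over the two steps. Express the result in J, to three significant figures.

Step 1 (isobaric): W = PΔV = (411 kPa)(43 − 25.2 L) = 7316 J.
After step 1: P = 411 kPa, V = 43 L, T = 540.9 K.
Step 2 (isothermal): W = P₁V₁ ln(V₂/V₁) = (17673) ln(13.6/43) = -20344 J.
W_total = 7316 − 20344 = -13028 J.

W_total ≈ -13000 J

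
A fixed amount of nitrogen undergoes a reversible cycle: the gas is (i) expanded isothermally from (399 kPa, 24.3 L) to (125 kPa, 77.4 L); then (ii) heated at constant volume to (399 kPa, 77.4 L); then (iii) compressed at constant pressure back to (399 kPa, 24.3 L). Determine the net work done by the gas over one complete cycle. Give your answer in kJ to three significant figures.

Leg (i): W = PᵢVᵢ ln(V_f/Vᵢ) = (9696) ln(77.4/24.3) = 11233 J.
Leg (ii): W = 0.
Leg (iii): W = PΔV = (399)(24.3 − 77.4) = -21187 J.
W_net = 11233 − 21187 = -9954 J.

W_net ≈ -9.95 kJ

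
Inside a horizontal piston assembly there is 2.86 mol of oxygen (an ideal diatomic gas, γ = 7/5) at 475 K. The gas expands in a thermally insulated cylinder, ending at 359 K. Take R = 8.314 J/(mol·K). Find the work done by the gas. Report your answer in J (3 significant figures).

Adiabatic ⇒ Q = 0, so W_by = −ΔU = nCᵥ(T₁ − T₂).
Cᵥ = 5R/2 = 20.79 J/(mol·K).
W = (2.86)(20.79)(475 − 359) = 6896 J.

W ≈ 6900 J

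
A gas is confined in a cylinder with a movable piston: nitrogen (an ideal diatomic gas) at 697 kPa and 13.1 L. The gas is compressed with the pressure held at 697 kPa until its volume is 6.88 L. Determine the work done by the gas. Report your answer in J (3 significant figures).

Isobaric: W = P ΔV.
W = (697 kPa)(6.88 − 13.1 L) = (697)(-6.22) = -4335 J.

W ≈ -4340 J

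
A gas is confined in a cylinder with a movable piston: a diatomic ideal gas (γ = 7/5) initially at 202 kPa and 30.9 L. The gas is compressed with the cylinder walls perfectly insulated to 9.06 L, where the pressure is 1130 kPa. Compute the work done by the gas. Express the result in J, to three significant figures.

W ≈ -9990 J

Adiabatic: W = (P₁V₁ − P₂V₂)/(γ − 1) with γ = 7/5.
P₁V₁ = 6242 J, P₂V₂ = 10238 J.
W = (6242 − 10238) / 0.4 = -9990 J.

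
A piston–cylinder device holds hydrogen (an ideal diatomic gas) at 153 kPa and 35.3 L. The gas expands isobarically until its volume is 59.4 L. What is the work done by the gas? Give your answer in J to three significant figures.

W ≈ 3690 J

Isobaric: W = P ΔV.
W = (153 kPa)(59.4 − 35.3 L) = (153)(24.1) = 3687 J.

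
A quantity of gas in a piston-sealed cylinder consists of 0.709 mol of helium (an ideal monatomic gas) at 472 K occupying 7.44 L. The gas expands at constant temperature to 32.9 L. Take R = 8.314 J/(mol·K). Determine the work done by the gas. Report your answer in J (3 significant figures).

Isothermal: W = nRT ln(V₂/V₁).
W = (0.709)(8.314)(472) × ln(32.9/7.44)
  = 2782 × 1.487
W_by_gas = 4136 J.

W ≈ 4140 J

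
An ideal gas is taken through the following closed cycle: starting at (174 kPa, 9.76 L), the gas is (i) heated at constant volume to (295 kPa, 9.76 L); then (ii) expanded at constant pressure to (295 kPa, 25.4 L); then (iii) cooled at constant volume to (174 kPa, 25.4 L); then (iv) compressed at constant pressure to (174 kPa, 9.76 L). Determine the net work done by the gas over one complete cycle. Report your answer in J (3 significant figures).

W_net ≈ 1890 J

Constant-volume legs do no work.
W(ii) = (295)(25.4 − 9.76) = 4614 J; W(iv) = (174)(9.76 − 25.4) = -2721 J.
W_net = 4614 − 2721 = 1892 J (the clockwise enclosed area).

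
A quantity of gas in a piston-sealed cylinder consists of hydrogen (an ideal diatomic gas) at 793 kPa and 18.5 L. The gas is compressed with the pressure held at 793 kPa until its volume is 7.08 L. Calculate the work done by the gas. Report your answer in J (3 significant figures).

Isobaric: W = P ΔV.
W = (793 kPa)(7.08 − 18.5 L) = (793)(-11.42) = -9056 J.

W ≈ -9060 J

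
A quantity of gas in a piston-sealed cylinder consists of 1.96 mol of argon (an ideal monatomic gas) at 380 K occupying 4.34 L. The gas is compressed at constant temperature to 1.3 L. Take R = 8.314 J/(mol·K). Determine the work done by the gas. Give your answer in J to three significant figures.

Isothermal: W = nRT ln(V₂/V₁).
W = (1.96)(8.314)(380) × ln(1.3/4.34)
  = 6192 × -1.206
W_by_gas = -7465 J.

W ≈ -7460 J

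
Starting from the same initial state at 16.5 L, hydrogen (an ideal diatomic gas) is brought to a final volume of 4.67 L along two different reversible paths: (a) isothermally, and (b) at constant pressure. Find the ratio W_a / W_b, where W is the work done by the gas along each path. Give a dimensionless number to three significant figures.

W_a / W_b ≈ 1.76

Path (a) isothermal: W = P₁V₁ ln(V₂/V₁) → W_a/(P₁V₁) = -1.262.
Path (b) isobaric: W = P₁(V₂ − V₁) → W_b/(P₁V₁) = -0.717.
W_a / W_b = -1.262 / -0.717 = 1.76.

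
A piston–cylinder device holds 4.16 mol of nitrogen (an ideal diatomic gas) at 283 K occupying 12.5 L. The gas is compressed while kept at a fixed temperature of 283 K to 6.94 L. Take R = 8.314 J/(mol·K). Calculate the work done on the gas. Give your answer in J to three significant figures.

Isothermal: W = nRT ln(V₂/V₁).
W = (4.16)(8.314)(283) × ln(6.94/12.5)
  = 9788 × -0.5884
W_by_gas = -5759 J; work on gas = −W_by = 5759 J.

W ≈ 5760 J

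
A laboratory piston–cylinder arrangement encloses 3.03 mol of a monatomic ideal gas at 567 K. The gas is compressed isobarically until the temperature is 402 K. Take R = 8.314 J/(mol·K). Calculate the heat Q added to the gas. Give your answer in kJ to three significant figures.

Q ≈ -10.4 kJ

Isobaric: W = nRΔT = (3.03)(8.314)(-165) = -4157 J.
ΔU = nCᵥΔT with Cᵥ = 3R/2: ΔU = (3.03)(12.47)(-165) = -6235 J.
Q = ΔU + W = -6235 − 4157 = -10391 J.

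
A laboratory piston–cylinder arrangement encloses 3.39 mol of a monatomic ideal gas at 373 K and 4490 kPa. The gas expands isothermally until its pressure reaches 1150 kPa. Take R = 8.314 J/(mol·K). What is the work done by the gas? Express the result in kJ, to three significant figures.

W ≈ 14.3 kJ

Isothermal process: W = nRT ln(V₂/V₁) = nRT ln(P₁/P₂).
W = (3.39)(8.314)(373) × ln(4490/1150)
  = 10513 × ln(3.904) = 10513 × 1.362
W_by_gas = 14319 J.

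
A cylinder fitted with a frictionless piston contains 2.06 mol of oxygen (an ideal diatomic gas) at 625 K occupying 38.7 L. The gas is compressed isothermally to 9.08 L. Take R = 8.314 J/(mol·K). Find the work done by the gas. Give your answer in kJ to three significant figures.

W ≈ -15.5 kJ

Isothermal: W = nRT ln(V₂/V₁).
W = (2.06)(8.314)(625) × ln(9.08/38.7)
  = 10704 × -1.45
W_by_gas = -15519 J.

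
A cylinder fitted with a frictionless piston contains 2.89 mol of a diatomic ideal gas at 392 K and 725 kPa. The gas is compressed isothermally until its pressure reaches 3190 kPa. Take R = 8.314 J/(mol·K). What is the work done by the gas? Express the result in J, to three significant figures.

W ≈ -14000 J

Isothermal process: W = nRT ln(V₂/V₁) = nRT ln(P₁/P₂).
W = (2.89)(8.314)(392) × ln(725/3190)
  = 9419 × ln(0.2273) = 9419 × -1.482
W_by_gas = -13955 J.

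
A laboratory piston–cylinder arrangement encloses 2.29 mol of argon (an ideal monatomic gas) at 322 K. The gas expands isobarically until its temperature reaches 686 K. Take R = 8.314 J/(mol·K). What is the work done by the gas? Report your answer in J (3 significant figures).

W ≈ 6930 J

Isobaric: W = P ΔV = nR ΔT.
W = (2.29)(8.314)(686 − 322) = 6930 J.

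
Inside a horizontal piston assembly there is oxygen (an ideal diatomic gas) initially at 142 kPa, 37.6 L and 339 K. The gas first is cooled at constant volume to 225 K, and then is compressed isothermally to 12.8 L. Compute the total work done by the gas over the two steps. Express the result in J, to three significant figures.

W_total ≈ -3820 J

Step 1 (isochoric): W = 0 (constant volume).
After step 1: P = 94.25 kPa (V unchanged).
Step 2 (isothermal): W = P₁V₁ ln(V₂/V₁) = (3544) ln(12.8/37.6) = -3819 J.
W_total = 0 − 3819 = -3819 J.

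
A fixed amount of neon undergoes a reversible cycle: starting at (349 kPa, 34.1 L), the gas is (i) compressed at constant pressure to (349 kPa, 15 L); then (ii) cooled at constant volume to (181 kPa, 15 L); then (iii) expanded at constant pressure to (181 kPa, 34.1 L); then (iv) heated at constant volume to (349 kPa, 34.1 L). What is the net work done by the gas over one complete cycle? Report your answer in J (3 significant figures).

Constant-volume legs do no work.
W(i) = (349)(15 − 34.1) = -6666 J; W(iii) = (181)(34.1 − 15) = 3457 J.
W_net = -6666 + 3457 = -3209 J (the counter-clockwise enclosed area).

W_net ≈ -3210 J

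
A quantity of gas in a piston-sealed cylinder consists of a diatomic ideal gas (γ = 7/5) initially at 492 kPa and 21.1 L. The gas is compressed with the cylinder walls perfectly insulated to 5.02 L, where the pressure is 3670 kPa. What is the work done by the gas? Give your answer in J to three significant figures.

W ≈ -20100 J

Adiabatic: W = (P₁V₁ − P₂V₂)/(γ − 1) with γ = 7/5.
P₁V₁ = 10381 J, P₂V₂ = 18423 J.
W = (10381 − 18423) / 0.4 = -20105 J.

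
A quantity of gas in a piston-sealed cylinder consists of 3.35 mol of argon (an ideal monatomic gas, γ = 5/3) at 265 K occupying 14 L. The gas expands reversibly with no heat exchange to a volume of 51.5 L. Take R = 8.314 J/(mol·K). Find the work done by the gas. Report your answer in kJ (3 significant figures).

Adiabatic: TV^(γ−1) = const with γ = 5/3.
T₂ = T₁ (V₁/V₂)^(γ−1) = 265 × (14/51.5)^0.667 = 265 × 0.4196 = 111.2 K.
W_by = nCᵥ(T₁ − T₂) = (3.35)(12.47)(265 − 111.2) = 6425 J.

W ≈ 6.43 kJ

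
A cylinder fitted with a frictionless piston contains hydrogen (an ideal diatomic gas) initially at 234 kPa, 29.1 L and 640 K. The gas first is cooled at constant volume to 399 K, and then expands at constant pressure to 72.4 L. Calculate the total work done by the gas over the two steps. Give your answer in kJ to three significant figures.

Step 1 (isochoric): W = 0 (constant volume).
After step 1: P = 145.9 kPa (V unchanged).
Step 2 (isobaric): W = PΔV = (145.9 kPa)(72.4 − 29.1 L) = 6317 J.
W_total = 0 + 6317 = 6317 J.

W_total ≈ 6.32 kJ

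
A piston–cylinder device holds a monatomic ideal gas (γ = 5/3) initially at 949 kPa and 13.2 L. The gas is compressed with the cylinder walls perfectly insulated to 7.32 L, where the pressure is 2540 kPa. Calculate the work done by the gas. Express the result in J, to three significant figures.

W ≈ -9100 J

Adiabatic: W = (P₁V₁ − P₂V₂)/(γ − 1) with γ = 5/3.
P₁V₁ = 12527 J, P₂V₂ = 18593 J.
W = (12527 − 18593) / 0.6667 = -9099 J.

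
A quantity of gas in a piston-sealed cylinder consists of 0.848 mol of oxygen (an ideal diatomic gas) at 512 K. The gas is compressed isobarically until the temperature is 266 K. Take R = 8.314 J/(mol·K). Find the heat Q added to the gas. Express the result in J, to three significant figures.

Isobaric: W = nRΔT = (0.848)(8.314)(-246) = -1734 J.
ΔU = nCᵥΔT with Cᵥ = 5R/2: ΔU = (0.848)(20.79)(-246) = -4336 J.
Q = ΔU + W = -4336 − 1734 = -6070 J.

Q ≈ -6070 J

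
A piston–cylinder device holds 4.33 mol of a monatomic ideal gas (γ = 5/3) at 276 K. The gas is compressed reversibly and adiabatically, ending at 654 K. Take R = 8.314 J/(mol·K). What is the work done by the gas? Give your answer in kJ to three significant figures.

W ≈ -20.4 kJ

Adiabatic ⇒ Q = 0, so W_by = −ΔU = nCᵥ(T₁ − T₂).
Cᵥ = 3R/2 = 12.47 J/(mol·K).
W = (4.33)(12.47)(276 − 654) = -20412 J.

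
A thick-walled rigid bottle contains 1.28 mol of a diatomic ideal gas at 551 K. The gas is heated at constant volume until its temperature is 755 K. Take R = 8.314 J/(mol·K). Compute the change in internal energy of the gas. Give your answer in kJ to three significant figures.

Constant volume ⇒ W = 0, so Q = ΔU = nCᵥΔT with Cᵥ = 5R/2 = 20.79 J/(mol·K).
ΔU = (1.28)(20.79)(755 − 551) = 5427 J.

ΔU ≈ 5.43 kJ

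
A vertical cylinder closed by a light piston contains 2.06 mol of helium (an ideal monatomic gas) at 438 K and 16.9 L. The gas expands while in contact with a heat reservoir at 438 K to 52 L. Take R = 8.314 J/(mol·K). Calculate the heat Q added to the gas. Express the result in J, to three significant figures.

Q ≈ 8430 J

Isothermal ⇒ ΔU = 0, so Q = W = nRT ln(V₂/V₁).
Q = (2.06)(8.314)(438) ln(52/16.9) = 7502 × 1.124 = 8431 J.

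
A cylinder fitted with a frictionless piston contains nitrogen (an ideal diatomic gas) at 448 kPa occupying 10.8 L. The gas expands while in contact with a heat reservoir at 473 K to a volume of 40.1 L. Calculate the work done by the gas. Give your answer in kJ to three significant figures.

W ≈ 6.35 kJ

Isothermal: W = nRT ln(V₂/V₁) = P₁V₁ ln(V₂/V₁).
P₁V₁ = (448 kPa)(10.8 L) = 4838 J.
W = 4838 × ln(40.1/10.8) = 4838 × 1.312
W_by_gas = 6347 J.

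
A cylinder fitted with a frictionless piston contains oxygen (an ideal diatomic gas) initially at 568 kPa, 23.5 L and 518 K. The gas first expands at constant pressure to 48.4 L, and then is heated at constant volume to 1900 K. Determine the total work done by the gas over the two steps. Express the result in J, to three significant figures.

W_total ≈ 14100 J

Step 1 (isobaric): W = PΔV = (568 kPa)(48.4 − 23.5 L) = 14143 J.
Step 2 (isochoric): W = 0 (constant volume).
W_total = 14143 + 0 = 14143 J.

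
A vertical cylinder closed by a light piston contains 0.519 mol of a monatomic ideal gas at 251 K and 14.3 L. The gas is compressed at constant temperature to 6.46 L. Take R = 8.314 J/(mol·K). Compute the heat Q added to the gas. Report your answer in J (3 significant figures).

Isothermal ⇒ ΔU = 0, so Q = W = nRT ln(V₂/V₁).
Q = (0.519)(8.314)(251) ln(6.46/14.3) = 1083 × -0.7946 = -860.6 J.

Q ≈ -861 J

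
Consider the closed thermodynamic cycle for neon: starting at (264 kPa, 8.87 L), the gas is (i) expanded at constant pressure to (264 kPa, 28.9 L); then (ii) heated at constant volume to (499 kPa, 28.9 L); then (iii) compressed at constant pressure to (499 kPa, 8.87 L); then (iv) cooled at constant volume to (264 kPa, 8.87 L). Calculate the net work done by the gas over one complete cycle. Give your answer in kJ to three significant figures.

Constant-volume legs do no work.
W(i) = (264)(28.9 − 8.87) = 5288 J; W(iii) = (499)(8.87 − 28.9) = -9995 J.
W_net = 5288 − 9995 = -4707 J (the counter-clockwise enclosed area).

W_net ≈ -4.71 kJ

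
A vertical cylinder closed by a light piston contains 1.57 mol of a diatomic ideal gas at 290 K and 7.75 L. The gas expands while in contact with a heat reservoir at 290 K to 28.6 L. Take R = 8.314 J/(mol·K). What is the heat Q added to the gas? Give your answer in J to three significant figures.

Isothermal ⇒ ΔU = 0, so Q = W = nRT ln(V₂/V₁).
Q = (1.57)(8.314)(290) ln(28.6/7.75) = 3785 × 1.306 = 4943 J.

Q ≈ 4940 J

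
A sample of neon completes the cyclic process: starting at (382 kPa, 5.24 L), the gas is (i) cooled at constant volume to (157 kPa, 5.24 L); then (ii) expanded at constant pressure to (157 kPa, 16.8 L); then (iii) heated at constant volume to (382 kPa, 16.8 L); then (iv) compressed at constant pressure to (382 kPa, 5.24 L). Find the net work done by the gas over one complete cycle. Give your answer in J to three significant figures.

Constant-volume legs do no work.
W(ii) = (157)(16.8 − 5.24) = 1815 J; W(iv) = (382)(5.24 − 16.8) = -4416 J.
W_net = 1815 − 4416 = -2601 J (the counter-clockwise enclosed area).

W_net ≈ -2600 J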